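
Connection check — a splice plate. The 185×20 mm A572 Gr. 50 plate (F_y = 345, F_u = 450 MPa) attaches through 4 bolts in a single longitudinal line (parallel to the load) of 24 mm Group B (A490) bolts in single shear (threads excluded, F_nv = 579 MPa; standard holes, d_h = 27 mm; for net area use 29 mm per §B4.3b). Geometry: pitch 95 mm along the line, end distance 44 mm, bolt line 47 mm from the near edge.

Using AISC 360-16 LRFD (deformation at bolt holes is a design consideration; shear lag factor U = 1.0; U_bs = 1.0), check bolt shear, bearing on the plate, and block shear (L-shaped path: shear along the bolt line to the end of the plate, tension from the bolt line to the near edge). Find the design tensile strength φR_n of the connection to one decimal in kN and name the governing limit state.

Bolt shear: A_b = π(24)²/4 = 452.39 mm². φR_n = 0.75 × 579 × 452.39 × 4 × 1 = 785.8 kN.
Bearing (20 mm plate, F_u = 450 MPa): end bolts L_c = 44 − 27/2 = 30.5, R_n = min(1.2×30.5×20×450, 2.4×24×20×450) = 329.4 kN/bolt; interior L_c = 95 − 27 = 68, R_n = 518.4 kN/bolt. φR_n = 0.75 × (1×329.4 + 3×518.4) = 1413.5 kN.
Block shear: shear path 1×[44+3×95] = 1×329 mm, A_gv = 6580, A_nv = 1×(329 − 3.5×29)×20 = 4550 mm²; tension to near edge: (47 − 0.5×29)×20 = 650 mm². R_n = min(0.6×450×4550, 0.6×345×6580) + 1.0×450×650 = min(1228.5, 1362.1) + 292.5 = 1521 kN. φR_n = 0.75 × 1521 = 1140.8 kN.
Governing: min(785.8, 1413.5, 1140.8) = 785.8 kN → bolt shear.

785.8 kN (bolt shear governs)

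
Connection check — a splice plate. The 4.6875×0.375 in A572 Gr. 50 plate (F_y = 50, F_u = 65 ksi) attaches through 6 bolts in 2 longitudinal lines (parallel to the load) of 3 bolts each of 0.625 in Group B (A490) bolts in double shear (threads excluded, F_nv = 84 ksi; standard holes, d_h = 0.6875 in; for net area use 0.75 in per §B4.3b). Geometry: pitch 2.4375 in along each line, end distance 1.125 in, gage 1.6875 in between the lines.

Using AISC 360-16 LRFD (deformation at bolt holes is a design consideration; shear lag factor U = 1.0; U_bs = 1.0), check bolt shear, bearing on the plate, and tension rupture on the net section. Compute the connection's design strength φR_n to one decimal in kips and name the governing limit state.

58.3 kips (net-section rupture governs)

Bolt shear: A_b = π(0.625)²/4 = 0.3068 in². φR_n = 0.75 × 84 × 0.3068 × 6 × 2 = 231.9 kips.
Bearing (0.375 in plate, F_u = 65 ksi): end bolts L_c = 1.125 − 0.6875/2 = 0.78125, R_n = min(1.2×0.78125×0.375×65, 2.4×0.625×0.375×65) = 22.852 kips/bolt; interior L_c = 2.4375 − 0.6875 = 1.75, R_n = 36.563 kips/bolt. φR_n = 0.75 × (2×22.852 + 4×36.563) = 144.0 kips.
Tension rupture (net): A_n = (4.6875 − 2×0.75)×0.375 = 1.1953 in² (U = 1.0, A_e = A_n). φR_n = 0.75 × 65 × 1.1953 = 58.3 kips.
Governing: min(231.9, 144.0, 58.3) = 58.3 kips → net-section rupture.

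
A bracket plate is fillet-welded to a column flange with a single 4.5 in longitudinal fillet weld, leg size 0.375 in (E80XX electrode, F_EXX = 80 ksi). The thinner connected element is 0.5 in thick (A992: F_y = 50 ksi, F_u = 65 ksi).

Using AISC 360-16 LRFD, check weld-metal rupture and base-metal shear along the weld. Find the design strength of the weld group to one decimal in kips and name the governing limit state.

43.0 kips (weld metal governs)

Weld metal: throat = 0.707×0.375 = 0.26513 in, L = 4.5 in. φR_n = 0.75 × 0.6 × 80 × 0.26513 × 4.5 = 43.0 kips.
Base metal shear (0.5 in plate): yield φR_n = 1.0×0.6×50×0.5×4.5 = 67.5 kips; rupture φR_n = 0.75×0.6×65×0.5×4.5 = 65.8 kips; take 65.8 kips (rupture).
Governing: min(43.0, 65.8) = 43.0 kips → weld metal.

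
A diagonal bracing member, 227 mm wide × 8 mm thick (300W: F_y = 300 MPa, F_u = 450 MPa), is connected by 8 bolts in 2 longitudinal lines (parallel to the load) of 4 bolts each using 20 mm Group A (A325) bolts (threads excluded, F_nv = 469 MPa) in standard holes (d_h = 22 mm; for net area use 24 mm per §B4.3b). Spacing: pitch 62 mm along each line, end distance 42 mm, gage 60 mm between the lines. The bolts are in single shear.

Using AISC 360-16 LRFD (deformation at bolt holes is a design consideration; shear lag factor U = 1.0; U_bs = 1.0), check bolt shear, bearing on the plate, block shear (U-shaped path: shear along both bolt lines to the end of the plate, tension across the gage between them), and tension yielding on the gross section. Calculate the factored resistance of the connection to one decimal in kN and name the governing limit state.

490.3 kN (gross-section yield governs)

Bolt shear: A_b = π(20)²/4 = 314.16 mm². φR_n = 0.75 × 469 × 314.16 × 8 × 1 = 884.0 kN.
Bearing (8 mm plate, F_u = 450 MPa): end bolts L_c = 42 − 22/2 = 31, R_n = min(1.2×31×8×450, 2.4×20×8×450) = 133.92 kN/bolt; interior L_c = 62 − 22 = 40, R_n = 172.8 kN/bolt. φR_n = 0.75 × (2×133.92 + 6×172.8) = 978.5 kN.
Block shear: shear path 2×[42+3×62] = 2×228 mm, A_gv = 3648, A_nv = 2×(228 − 3.5×24)×8 = 2304 mm²; tension across gage: (60 − 1×24)×8 = 288 mm². R_n = min(0.6×450×2304, 0.6×300×3648) + 1.0×450×288 = min(622.08, 656.64) + 129.6 = 751.68 kN. φR_n = 0.75 × 751.68 = 563.8 kN.
Tension yield (gross): A_g = 227×8 = 1816 mm². φR_n = 0.90 × 300 × 1816 = 490.3 kN.
Governing: min(884.0, 978.5, 563.8, 490.3) = 490.3 kN → gross-section yield.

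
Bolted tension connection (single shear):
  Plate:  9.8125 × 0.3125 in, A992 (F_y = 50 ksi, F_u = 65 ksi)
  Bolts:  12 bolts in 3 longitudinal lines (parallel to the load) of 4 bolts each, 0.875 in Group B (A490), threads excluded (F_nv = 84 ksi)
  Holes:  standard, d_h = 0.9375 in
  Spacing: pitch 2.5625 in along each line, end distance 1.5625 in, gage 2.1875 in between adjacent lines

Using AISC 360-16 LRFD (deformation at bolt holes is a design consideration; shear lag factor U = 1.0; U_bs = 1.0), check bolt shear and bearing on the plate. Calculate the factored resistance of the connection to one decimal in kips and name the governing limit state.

Bolt shear: A_b = π(0.875)²/4 = 0.60132 in². φR_n = 0.75 × 84 × 0.60132 × 12 × 1 = 454.6 kips.
Bearing (0.3125 in plate, F_u = 65 ksi): end bolts L_c = 1.5625 − 0.9375/2 = 1.09375, R_n = min(1.2×1.09375×0.3125×65, 2.4×0.875×0.3125×65) = 26.66 kips/bolt; interior L_c = 2.5625 − 0.9375 = 1.625, R_n = 39.609 kips/bolt. φR_n = 0.75 × (3×26.66 + 9×39.609) = 327.3 kips.
Governing: min(454.6, 327.3) = 327.3 kips → bearing.

327.3 kips (bearing governs)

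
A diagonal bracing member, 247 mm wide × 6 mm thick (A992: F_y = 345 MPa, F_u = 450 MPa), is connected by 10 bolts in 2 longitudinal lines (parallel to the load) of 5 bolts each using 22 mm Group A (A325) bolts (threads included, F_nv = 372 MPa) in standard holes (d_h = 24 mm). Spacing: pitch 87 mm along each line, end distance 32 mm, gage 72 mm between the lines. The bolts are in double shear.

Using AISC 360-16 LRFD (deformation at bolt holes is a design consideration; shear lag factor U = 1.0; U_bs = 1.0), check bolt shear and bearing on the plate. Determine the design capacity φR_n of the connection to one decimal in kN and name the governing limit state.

Bolt shear: A_b = π(22)²/4 = 380.13 mm². φR_n = 0.75 × 372 × 380.13 × 10 × 2 = 2121.1 kN.
Bearing (6 mm plate, F_u = 450 MPa): end bolts L_c = 32 − 24/2 = 20, R_n = min(1.2×20×6×450, 2.4×22×6×450) = 64.8 kN/bolt; interior L_c = 87 − 24 = 63, R_n = 142.56 kN/bolt. φR_n = 0.75 × (2×64.8 + 8×142.56) = 952.6 kN.
Governing: min(2121.1, 952.6) = 952.6 kN → bearing.

952.6 kN (bearing governs)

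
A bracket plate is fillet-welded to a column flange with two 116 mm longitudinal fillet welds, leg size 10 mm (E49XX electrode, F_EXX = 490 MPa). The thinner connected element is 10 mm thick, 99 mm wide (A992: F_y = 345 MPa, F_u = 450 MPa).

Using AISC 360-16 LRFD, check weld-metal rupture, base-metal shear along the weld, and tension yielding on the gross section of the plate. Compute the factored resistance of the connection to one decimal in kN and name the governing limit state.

307.4 kN (gross-section yield governs)

Weld metal: throat = 0.707×10 = 7.07 mm, L = 2×116 = 232 mm. φR_n = 0.75 × 0.6 × 490 × 7.07 × 232 = 361.7 kN.
Base metal shear (10 mm plate): yield φR_n = 1.0×0.6×345×10×232 = 480.2 kN; rupture φR_n = 0.75×0.6×450×10×232 = 469.8 kN; take 469.8 kN (rupture).
Tension yield (gross): A_g = 99×10 = 990 mm². φR_n = 0.90 × 345 × 990 = 307.4 kN.
Governing: min(361.7, 469.8, 307.4) = 307.4 kN → gross-section yield.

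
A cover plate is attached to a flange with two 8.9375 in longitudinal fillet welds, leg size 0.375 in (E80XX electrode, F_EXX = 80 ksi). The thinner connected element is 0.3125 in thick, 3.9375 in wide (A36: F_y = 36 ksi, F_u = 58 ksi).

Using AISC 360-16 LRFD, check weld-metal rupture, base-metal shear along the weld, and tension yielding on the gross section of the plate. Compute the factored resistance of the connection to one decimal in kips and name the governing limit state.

39.9 kips (gross-section yield governs)

Weld metal: throat = 0.707×0.375 = 0.26513 in, L = 2×8.9375 = 17.875 in. φR_n = 0.75 × 0.6 × 80 × 0.26513 × 17.875 = 170.6 kips.
Base metal shear (0.3125 in plate): yield φR_n = 1.0×0.6×36×0.3125×17.875 = 120.7 kips; rupture φR_n = 0.75×0.6×58×0.3125×17.875 = 145.8 kips; take 120.7 kips (yield).
Tension yield (gross): A_g = 3.9375×0.3125 = 1.2305 in². φR_n = 0.90 × 36 × 1.2305 = 39.9 kips.
Governing: min(170.6, 120.7, 39.9) = 39.9 kips → gross-section yield.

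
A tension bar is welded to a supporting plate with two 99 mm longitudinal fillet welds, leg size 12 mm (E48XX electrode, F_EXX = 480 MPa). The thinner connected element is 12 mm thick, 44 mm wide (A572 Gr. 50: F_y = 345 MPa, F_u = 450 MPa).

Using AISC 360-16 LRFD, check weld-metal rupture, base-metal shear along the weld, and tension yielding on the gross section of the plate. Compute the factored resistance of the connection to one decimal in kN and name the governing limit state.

Weld metal: throat = 0.707×12 = 8.484 mm, L = 2×99 = 198 mm. φR_n = 0.75 × 0.6 × 480 × 8.484 × 198 = 362.8 kN.
Base metal shear (12 mm plate): yield φR_n = 1.0×0.6×345×12×198 = 491.8 kN; rupture φR_n = 0.75×0.6×450×12×198 = 481.1 kN; take 481.1 kN (rupture).
Tension yield (gross): A_g = 44×12 = 528 mm². φR_n = 0.90 × 345 × 528 = 163.9 kN.
Governing: min(362.8, 481.1, 163.9) = 163.9 kN → gross-section yield.

163.9 kN (gross-section yield governs)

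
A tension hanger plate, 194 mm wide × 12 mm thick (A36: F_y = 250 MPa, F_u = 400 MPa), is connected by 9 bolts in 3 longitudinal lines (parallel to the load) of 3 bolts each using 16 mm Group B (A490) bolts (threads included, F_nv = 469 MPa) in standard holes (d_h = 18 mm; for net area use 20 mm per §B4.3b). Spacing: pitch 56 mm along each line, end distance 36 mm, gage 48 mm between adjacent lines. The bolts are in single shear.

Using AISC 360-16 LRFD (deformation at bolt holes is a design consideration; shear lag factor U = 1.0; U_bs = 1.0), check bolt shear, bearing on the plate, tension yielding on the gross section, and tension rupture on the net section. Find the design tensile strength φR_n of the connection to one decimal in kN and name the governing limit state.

482.4 kN (net-section rupture governs)

Bolt shear: A_b = π(16)²/4 = 201.06 mm². φR_n = 0.75 × 469 × 201.06 × 9 × 1 = 636.5 kN.
Bearing (12 mm plate, F_u = 400 MPa): end bolts L_c = 36 − 18/2 = 27, R_n = min(1.2×27×12×400, 2.4×16×12×400) = 155.52 kN/bolt; interior L_c = 56 − 18 = 38, R_n = 184.32 kN/bolt. φR_n = 0.75 × (3×155.52 + 6×184.32) = 1179.4 kN.
Tension yield (gross): A_g = 194×12 = 2328 mm². φR_n = 0.90 × 250 × 2328 = 523.8 kN.
Tension rupture (net): A_n = (194 − 3×20)×12 = 1608 mm² (U = 1.0, A_e = A_n). φR_n = 0.75 × 400 × 1608 = 482.4 kN.
Governing: min(636.5, 1179.4, 523.8, 482.4) = 482.4 kN → net-section rupture.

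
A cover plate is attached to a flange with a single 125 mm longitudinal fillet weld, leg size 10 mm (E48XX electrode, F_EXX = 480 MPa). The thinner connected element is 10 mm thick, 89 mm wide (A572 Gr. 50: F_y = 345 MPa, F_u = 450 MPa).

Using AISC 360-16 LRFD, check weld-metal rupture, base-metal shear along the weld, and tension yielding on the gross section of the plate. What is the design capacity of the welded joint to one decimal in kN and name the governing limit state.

Weld metal: throat = 0.707×10 = 7.07 mm, L = 125 mm. φR_n = 0.75 × 0.6 × 480 × 7.07 × 125 = 190.9 kN.
Base metal shear (10 mm plate): yield φR_n = 1.0×0.6×345×10×125 = 258.8 kN; rupture φR_n = 0.75×0.6×450×10×125 = 253.1 kN; take 253.1 kN (rupture).
Tension yield (gross): A_g = 89×10 = 890 mm². φR_n = 0.90 × 345 × 890 = 276.3 kN.
Governing: min(190.9, 253.1, 276.3) = 190.9 kN → weld metal.

190.9 kN (weld metal governs)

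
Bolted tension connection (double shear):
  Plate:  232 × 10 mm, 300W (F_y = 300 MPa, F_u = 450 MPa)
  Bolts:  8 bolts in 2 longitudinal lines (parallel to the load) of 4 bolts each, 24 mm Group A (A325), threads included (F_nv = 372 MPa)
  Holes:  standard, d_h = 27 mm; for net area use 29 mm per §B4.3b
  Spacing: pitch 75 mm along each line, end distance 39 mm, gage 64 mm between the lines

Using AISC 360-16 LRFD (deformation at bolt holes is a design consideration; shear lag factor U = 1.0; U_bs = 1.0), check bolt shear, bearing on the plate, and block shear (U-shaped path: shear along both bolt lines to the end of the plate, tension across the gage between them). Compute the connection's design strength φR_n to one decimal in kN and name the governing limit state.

Bolt shear: A_b = π(24)²/4 = 452.39 mm². φR_n = 0.75 × 372 × 452.39 × 8 × 2 = 2019.5 kN.
Bearing (10 mm plate, F_u = 450 MPa): end bolts L_c = 39 − 27/2 = 25.5, R_n = min(1.2×25.5×10×450, 2.4×24×10×450) = 137.7 kN/bolt; interior L_c = 75 − 27 = 48, R_n = 259.2 kN/bolt. φR_n = 0.75 × (2×137.7 + 6×259.2) = 1373.0 kN.
Block shear: shear path 2×[39+3×75] = 2×264 mm, A_gv = 5280, A_nv = 2×(264 − 3.5×29)×10 = 3250 mm²; tension across gage: (64 − 1×29)×10 = 350 mm². R_n = min(0.6×450×3250, 0.6×300×5280) + 1.0×450×350 = min(877.5, 950.4) + 157.5 = 1035 kN. φR_n = 0.75 × 1035 = 776.3 kN.
Governing: min(2019.5, 1373.0, 776.3) = 776.3 kN → block shear.

776.3 kN (block shear governs)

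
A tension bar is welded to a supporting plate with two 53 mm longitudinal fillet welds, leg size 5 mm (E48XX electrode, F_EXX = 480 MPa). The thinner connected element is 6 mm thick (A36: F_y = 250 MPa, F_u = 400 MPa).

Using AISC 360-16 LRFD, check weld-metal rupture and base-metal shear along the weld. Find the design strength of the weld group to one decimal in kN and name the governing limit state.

Weld metal: throat = 0.707×5 = 3.535 mm, L = 2×53 = 106 mm. φR_n = 0.75 × 0.6 × 480 × 3.535 × 106 = 80.9 kN.
Base metal shear (6 mm plate): yield φR_n = 1.0×0.6×250×6×106 = 95.4 kN; rupture φR_n = 0.75×0.6×400×6×106 = 114.5 kN; take 95.4 kN (yield).
Governing: min(80.9, 95.4) = 80.9 kN → weld metal.

80.9 kN (weld metal governs)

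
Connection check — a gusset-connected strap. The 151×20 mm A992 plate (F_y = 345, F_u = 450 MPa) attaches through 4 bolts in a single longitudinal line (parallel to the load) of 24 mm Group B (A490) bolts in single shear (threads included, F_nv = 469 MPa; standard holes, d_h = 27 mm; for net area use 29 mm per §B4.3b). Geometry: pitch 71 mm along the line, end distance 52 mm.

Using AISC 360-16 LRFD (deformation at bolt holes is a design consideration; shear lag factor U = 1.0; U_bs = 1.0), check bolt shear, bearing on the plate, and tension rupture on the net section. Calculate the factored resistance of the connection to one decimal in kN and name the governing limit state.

636.5 kN (bolt shear governs)

Bolt shear: A_b = π(24)²/4 = 452.39 mm². φR_n = 0.75 × 469 × 452.39 × 4 × 1 = 636.5 kN.
Bearing (20 mm plate, F_u = 450 MPa): end bolts L_c = 52 − 27/2 = 38.5, R_n = min(1.2×38.5×20×450, 2.4×24×20×450) = 415.8 kN/bolt; interior L_c = 71 − 27 = 44, R_n = 475.2 kN/bolt. φR_n = 0.75 × (1×415.8 + 3×475.2) = 1381.1 kN.
Tension rupture (net): A_n = (151 − 1×29)×20 = 2440 mm² (U = 1.0, A_e = A_n). φR_n = 0.75 × 450 × 2440 = 823.5 kN.
Governing: min(636.5, 1381.1, 823.5) = 636.5 kN → bolt shear.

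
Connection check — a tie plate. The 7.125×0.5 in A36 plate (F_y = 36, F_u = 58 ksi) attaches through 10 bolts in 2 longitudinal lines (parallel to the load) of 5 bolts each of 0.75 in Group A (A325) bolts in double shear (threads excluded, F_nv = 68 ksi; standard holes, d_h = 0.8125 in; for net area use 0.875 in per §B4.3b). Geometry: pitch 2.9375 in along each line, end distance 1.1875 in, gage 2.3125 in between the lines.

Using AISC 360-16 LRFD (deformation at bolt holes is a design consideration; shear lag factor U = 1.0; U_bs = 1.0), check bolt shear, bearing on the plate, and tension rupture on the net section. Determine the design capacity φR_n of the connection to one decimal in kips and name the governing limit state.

Bolt shear: A_b = π(0.75)²/4 = 0.44179 in². φR_n = 0.75 × 68 × 0.44179 × 10 × 2 = 450.6 kips.
Bearing (0.5 in plate, F_u = 58 ksi): end bolts L_c = 1.1875 − 0.8125/2 = 0.78125, R_n = min(1.2×0.78125×0.5×58, 2.4×0.75×0.5×58) = 27.188 kips/bolt; interior L_c = 2.9375 − 0.8125 = 2.125, R_n = 52.2 kips/bolt. φR_n = 0.75 × (2×27.188 + 8×52.2) = 354.0 kips.
Tension rupture (net): A_n = (7.125 − 2×0.875)×0.5 = 2.6875 in² (U = 1.0, A_e = A_n). φR_n = 0.75 × 58 × 2.6875 = 116.9 kips.
Governing: min(450.6, 354.0, 116.9) = 116.9 kips → net-section rupture.

116.9 kips (net-section rupture governs)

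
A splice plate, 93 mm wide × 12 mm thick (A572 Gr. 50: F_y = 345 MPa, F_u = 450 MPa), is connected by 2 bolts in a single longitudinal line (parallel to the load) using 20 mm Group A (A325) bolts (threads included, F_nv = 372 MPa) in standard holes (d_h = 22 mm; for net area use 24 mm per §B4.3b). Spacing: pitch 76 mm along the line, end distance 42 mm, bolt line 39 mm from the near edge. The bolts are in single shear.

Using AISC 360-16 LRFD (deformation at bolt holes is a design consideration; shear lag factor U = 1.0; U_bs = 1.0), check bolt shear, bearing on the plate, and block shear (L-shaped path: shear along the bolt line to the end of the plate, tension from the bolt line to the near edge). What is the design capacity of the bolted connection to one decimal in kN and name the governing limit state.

Bolt shear: A_b = π(20)²/4 = 314.16 mm². φR_n = 0.75 × 372 × 314.16 × 2 × 1 = 175.3 kN.
Bearing (12 mm plate, F_u = 450 MPa): end bolts L_c = 42 − 22/2 = 31, R_n = min(1.2×31×12×450, 2.4×20×12×450) = 200.88 kN/bolt; interior L_c = 76 − 22 = 54, R_n = 259.2 kN/bolt. φR_n = 0.75 × (1×200.88 + 1×259.2) = 345.1 kN.
Block shear: shear path 1×[42+1×76] = 1×118 mm, A_gv = 1416, A_nv = 1×(118 − 1.5×24)×12 = 984 mm²; tension to near edge: (39 − 0.5×24)×12 = 324 mm². R_n = min(0.6×450×984, 0.6×345×1416) + 1.0×450×324 = min(265.68, 293.11) + 145.8 = 411.48 kN. φR_n = 0.75 × 411.48 = 308.6 kN.
Governing: min(175.3, 345.1, 308.6) = 175.3 kN → bolt shear.

175.3 kN (bolt shear governs)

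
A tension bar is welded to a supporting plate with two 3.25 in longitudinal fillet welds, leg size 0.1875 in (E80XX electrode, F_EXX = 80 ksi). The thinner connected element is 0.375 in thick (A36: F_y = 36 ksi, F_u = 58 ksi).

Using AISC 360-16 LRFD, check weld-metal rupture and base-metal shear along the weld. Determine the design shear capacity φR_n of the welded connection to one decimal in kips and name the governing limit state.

31.0 kips (weld metal governs)

Weld metal: throat = 0.707×0.1875 = 0.13256 in, L = 2×3.25 = 6.5 in. φR_n = 0.75 × 0.6 × 80 × 0.13256 × 6.5 = 31.0 kips.
Base metal shear (0.375 in plate): yield φR_n = 1.0×0.6×36×0.375×6.5 = 52.7 kips; rupture φR_n = 0.75×0.6×58×0.375×6.5 = 63.6 kips; take 52.7 kips (yield).
Governing: min(31.0, 52.7) = 31.0 kips → weld metal.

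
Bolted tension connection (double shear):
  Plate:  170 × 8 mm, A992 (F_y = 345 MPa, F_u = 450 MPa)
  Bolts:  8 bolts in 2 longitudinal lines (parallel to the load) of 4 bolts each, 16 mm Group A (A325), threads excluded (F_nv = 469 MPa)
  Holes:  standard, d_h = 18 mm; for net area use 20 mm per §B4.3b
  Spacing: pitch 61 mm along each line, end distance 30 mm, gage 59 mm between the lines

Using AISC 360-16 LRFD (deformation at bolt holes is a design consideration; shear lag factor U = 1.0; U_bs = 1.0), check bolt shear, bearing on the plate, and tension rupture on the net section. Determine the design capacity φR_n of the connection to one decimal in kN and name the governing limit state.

Bolt shear: A_b = π(16)²/4 = 201.06 mm². φR_n = 0.75 × 469 × 201.06 × 8 × 2 = 1131.6 kN.
Bearing (8 mm plate, F_u = 450 MPa): end bolts L_c = 30 − 18/2 = 21, R_n = min(1.2×21×8×450, 2.4×16×8×450) = 90.72 kN/bolt; interior L_c = 61 − 18 = 43, R_n = 138.24 kN/bolt. φR_n = 0.75 × (2×90.72 + 6×138.24) = 758.2 kN.
Tension rupture (net): A_n = (170 − 2×20)×8 = 1040 mm² (U = 1.0, A_e = A_n). φR_n = 0.75 × 450 × 1040 = 351.0 kN.
Governing: min(1131.6, 758.2, 351.0) = 351.0 kN → net-section rupture.

351.0 kN (net-section rupture governs)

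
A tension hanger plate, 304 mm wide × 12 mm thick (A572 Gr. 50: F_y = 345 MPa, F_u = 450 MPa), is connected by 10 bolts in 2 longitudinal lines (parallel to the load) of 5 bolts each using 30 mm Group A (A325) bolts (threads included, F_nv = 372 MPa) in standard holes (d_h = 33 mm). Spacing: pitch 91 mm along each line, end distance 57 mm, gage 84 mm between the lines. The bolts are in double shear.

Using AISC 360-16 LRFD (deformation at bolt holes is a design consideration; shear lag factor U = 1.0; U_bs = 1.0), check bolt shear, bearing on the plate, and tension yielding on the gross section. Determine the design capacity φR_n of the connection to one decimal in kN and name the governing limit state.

1132.7 kN (gross-section yield governs)

Bolt shear: A_b = π(30)²/4 = 706.86 mm². φR_n = 0.75 × 372 × 706.86 × 10 × 2 = 3944.3 kN.
Bearing (12 mm plate, F_u = 450 MPa): end bolts L_c = 57 − 33/2 = 40.5, R_n = min(1.2×40.5×12×450, 2.4×30×12×450) = 262.44 kN/bolt; interior L_c = 91 − 33 = 58, R_n = 375.84 kN/bolt. φR_n = 0.75 × (2×262.44 + 8×375.84) = 2648.7 kN.
Tension yield (gross): A_g = 304×12 = 3648 mm². φR_n = 0.90 × 345 × 3648 = 1132.7 kN.
Governing: min(3944.3, 2648.7, 1132.7) = 1132.7 kN → gross-section yield.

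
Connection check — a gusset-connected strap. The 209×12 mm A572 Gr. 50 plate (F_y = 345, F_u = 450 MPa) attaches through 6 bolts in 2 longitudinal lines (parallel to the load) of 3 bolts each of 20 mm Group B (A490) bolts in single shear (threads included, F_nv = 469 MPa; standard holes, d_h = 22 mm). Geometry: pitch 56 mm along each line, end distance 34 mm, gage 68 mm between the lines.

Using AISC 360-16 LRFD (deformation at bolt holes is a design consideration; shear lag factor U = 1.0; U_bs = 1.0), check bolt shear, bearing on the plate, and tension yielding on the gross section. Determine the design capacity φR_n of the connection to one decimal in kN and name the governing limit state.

Bolt shear: A_b = π(20)²/4 = 314.16 mm². φR_n = 0.75 × 469 × 314.16 × 6 × 1 = 663.0 kN.
Bearing (12 mm plate, F_u = 450 MPa): end bolts L_c = 34 − 22/2 = 23, R_n = min(1.2×23×12×450, 2.4×20×12×450) = 149.04 kN/bolt; interior L_c = 56 − 22 = 34, R_n = 220.32 kN/bolt. φR_n = 0.75 × (2×149.04 + 4×220.32) = 884.5 kN.
Tension yield (gross): A_g = 209×12 = 2508 mm². φR_n = 0.90 × 345 × 2508 = 778.7 kN.
Governing: min(663.0, 884.5, 778.7) = 663.0 kN → bolt shear.

663.0 kN (bolt shear governs)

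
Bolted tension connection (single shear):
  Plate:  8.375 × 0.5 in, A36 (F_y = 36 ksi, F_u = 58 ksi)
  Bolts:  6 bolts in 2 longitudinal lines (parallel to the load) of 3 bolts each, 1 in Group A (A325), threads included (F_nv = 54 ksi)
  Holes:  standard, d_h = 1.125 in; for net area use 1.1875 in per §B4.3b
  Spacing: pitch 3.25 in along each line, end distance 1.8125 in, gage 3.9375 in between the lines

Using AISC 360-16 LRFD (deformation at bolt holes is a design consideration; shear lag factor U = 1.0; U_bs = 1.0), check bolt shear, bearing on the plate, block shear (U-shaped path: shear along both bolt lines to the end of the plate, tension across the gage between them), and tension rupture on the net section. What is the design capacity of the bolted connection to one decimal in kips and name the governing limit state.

130.5 kips (net-section rupture governs)

Bolt shear: A_b = π(1)²/4 = 0.7854 in². φR_n = 0.75 × 54 × 0.7854 × 6 × 1 = 190.9 kips.
Bearing (0.5 in plate, F_u = 58 ksi): end bolts L_c = 1.8125 − 1.125/2 = 1.25, R_n = min(1.2×1.25×0.5×58, 2.4×1×0.5×58) = 43.5 kips/bolt; interior L_c = 3.25 − 1.125 = 2.125, R_n = 69.6 kips/bolt. φR_n = 0.75 × (2×43.5 + 4×69.6) = 274.1 kips.
Block shear: shear path 2×[1.8125+2×3.25] = 2×8.3125 in, A_gv = 8.3125, A_nv = 2×(8.3125 − 2.5×1.1875)×0.5 = 5.3438 in²; tension across gage: (3.9375 − 1×1.1875)×0.5 = 1.375 in². R_n = min(0.6×58×5.3438, 0.6×36×8.3125) + 1.0×58×1.375 = min(185.96, 179.55) + 79.75 = 259.3 kips. φR_n = 0.75 × 259.3 = 194.5 kips.
Tension rupture (net): A_n = (8.375 − 2×1.1875)×0.5 = 3 in² (U = 1.0, A_e = A_n). φR_n = 0.75 × 58 × 3 = 130.5 kips.
Governing: min(190.9, 274.1, 194.5, 130.5) = 130.5 kips → net-section rupture.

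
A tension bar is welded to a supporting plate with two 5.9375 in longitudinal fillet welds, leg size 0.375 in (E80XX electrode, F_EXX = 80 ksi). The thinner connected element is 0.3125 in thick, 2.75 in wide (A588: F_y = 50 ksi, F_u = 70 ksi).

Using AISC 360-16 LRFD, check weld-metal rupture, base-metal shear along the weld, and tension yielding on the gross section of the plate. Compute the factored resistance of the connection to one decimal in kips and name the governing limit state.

38.7 kips (gross-section yield governs)

Weld metal: throat = 0.707×0.375 = 0.26513 in, L = 2×5.9375 = 11.875 in. φR_n = 0.75 × 0.6 × 80 × 0.26513 × 11.875 = 113.3 kips.
Base metal shear (0.3125 in plate): yield φR_n = 1.0×0.6×50×0.3125×11.875 = 111.3 kips; rupture φR_n = 0.75×0.6×70×0.3125×11.875 = 116.9 kips; take 111.3 kips (yield).
Tension yield (gross): A_g = 2.75×0.3125 = 0.85938 in². φR_n = 0.90 × 50 × 0.85938 = 38.7 kips.
Governing: min(113.3, 111.3, 38.7) = 38.7 kips → gross-section yield.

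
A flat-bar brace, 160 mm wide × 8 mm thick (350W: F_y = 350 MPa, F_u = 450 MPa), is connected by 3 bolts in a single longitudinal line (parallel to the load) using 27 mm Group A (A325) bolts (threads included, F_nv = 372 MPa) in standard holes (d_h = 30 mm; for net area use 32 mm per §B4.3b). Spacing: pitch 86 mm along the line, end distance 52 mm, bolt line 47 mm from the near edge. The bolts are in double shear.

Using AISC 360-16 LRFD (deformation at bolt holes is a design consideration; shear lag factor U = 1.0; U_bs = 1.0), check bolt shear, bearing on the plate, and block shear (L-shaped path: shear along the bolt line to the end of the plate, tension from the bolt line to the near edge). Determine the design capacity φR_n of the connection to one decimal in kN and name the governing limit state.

317.0 kN (block shear governs)

Bolt shear: A_b = π(27)²/4 = 572.56 mm². φR_n = 0.75 × 372 × 572.56 × 3 × 2 = 958.5 kN.
Bearing (8 mm plate, F_u = 450 MPa): end bolts L_c = 52 − 30/2 = 37, R_n = min(1.2×37×8×450, 2.4×27×8×450) = 159.84 kN/bolt; interior L_c = 86 − 30 = 56, R_n = 233.28 kN/bolt. φR_n = 0.75 × (1×159.84 + 2×233.28) = 469.8 kN.
Block shear: shear path 1×[52+2×86] = 1×224 mm, A_gv = 1792, A_nv = 1×(224 − 2.5×32)×8 = 1152 mm²; tension to near edge: (47 − 0.5×32)×8 = 248 mm². R_n = min(0.6×450×1152, 0.6×350×1792) + 1.0×450×248 = min(311.04, 376.32) + 111.6 = 422.64 kN. φR_n = 0.75 × 422.64 = 317.0 kN.
Governing: min(958.5, 469.8, 317.0) = 317.0 kN → block shear.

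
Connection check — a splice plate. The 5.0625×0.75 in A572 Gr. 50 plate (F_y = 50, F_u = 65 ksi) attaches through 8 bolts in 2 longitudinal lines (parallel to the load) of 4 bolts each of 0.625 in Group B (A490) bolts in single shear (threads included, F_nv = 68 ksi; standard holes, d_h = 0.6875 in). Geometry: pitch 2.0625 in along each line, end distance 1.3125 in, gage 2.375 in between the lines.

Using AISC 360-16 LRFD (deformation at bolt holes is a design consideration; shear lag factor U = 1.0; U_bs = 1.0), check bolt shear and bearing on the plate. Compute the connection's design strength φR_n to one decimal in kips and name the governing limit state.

125.2 kips (bolt shear governs)

Bolt shear: A_b = π(0.625)²/4 = 0.3068 in². φR_n = 0.75 × 68 × 0.3068 × 8 × 1 = 125.2 kips.
Bearing (0.75 in plate, F_u = 65 ksi): end bolts L_c = 1.3125 − 0.6875/2 = 0.96875, R_n = min(1.2×0.96875×0.75×65, 2.4×0.625×0.75×65) = 56.672 kips/bolt; interior L_c = 2.0625 − 0.6875 = 1.375, R_n = 73.125 kips/bolt. φR_n = 0.75 × (2×56.672 + 6×73.125) = 414.1 kips.
Governing: min(125.2, 414.1) = 125.2 kips → bolt shear.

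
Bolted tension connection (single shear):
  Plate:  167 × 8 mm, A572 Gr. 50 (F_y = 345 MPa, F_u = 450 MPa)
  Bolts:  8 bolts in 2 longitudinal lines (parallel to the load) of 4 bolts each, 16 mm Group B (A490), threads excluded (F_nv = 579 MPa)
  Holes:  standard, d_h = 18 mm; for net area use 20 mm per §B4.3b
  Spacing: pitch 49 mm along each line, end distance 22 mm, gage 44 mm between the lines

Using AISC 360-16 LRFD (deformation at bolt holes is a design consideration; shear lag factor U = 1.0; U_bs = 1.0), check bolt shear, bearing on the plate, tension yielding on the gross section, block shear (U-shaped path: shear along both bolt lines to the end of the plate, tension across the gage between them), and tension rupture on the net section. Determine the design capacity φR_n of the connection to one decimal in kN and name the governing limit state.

342.9 kN (net-section rupture governs)

Bolt shear: A_b = π(16)²/4 = 201.06 mm². φR_n = 0.75 × 579 × 201.06 × 8 × 1 = 698.5 kN.
Bearing (8 mm plate, F_u = 450 MPa): end bolts L_c = 22 − 18/2 = 13, R_n = min(1.2×13×8×450, 2.4×16×8×450) = 56.16 kN/bolt; interior L_c = 49 − 18 = 31, R_n = 133.92 kN/bolt. φR_n = 0.75 × (2×56.16 + 6×133.92) = 686.9 kN.
Tension yield (gross): A_g = 167×8 = 1336 mm². φR_n = 0.90 × 345 × 1336 = 414.8 kN.
Block shear: shear path 2×[22+3×49] = 2×169 mm, A_gv = 2704, A_nv = 2×(169 − 3.5×20)×8 = 1584 mm²; tension across gage: (44 − 1×20)×8 = 192 mm². R_n = min(0.6×450×1584, 0.6×345×2704) + 1.0×450×192 = min(427.68, 559.73) + 86.4 = 514.08 kN. φR_n = 0.75 × 514.08 = 385.6 kN.
Tension rupture (net): A_n = (167 − 2×20)×8 = 1016 mm² (U = 1.0, A_e = A_n). φR_n = 0.75 × 450 × 1016 = 342.9 kN.
Governing: min(698.5, 686.9, 414.8, 385.6, 342.9) = 342.9 kN → net-section rupture.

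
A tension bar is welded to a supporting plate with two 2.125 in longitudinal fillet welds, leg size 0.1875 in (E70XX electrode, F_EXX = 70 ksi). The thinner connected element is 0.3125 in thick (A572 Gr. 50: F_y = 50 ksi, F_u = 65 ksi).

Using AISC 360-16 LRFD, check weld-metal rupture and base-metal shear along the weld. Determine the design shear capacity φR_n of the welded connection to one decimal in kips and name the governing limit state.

Weld metal: throat = 0.707×0.1875 = 0.13256 in, L = 2×2.125 = 4.25 in. φR_n = 0.75 × 0.6 × 70 × 0.13256 × 4.25 = 17.7 kips.
Base metal shear (0.3125 in plate): yield φR_n = 1.0×0.6×50×0.3125×4.25 = 39.8 kips; rupture φR_n = 0.75×0.6×65×0.3125×4.25 = 38.8 kips; take 38.8 kips (rupture).
Governing: min(17.7, 38.8) = 17.7 kips → weld metal.

17.7 kips (weld metal governs)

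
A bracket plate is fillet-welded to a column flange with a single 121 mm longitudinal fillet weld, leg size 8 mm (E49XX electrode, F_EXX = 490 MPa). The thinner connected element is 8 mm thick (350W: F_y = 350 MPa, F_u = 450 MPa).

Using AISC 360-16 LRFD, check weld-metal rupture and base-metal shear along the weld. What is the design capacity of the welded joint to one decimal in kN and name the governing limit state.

150.9 kN (weld metal governs)

Weld metal: throat = 0.707×8 = 5.656 mm, L = 121 mm. φR_n = 0.75 × 0.6 × 490 × 5.656 × 121 = 150.9 kN.
Base metal shear (8 mm plate): yield φR_n = 1.0×0.6×350×8×121 = 203.3 kN; rupture φR_n = 0.75×0.6×450×8×121 = 196.0 kN; take 196.0 kN (rupture).
Governing: min(150.9, 196.0) = 150.9 kN → weld metal.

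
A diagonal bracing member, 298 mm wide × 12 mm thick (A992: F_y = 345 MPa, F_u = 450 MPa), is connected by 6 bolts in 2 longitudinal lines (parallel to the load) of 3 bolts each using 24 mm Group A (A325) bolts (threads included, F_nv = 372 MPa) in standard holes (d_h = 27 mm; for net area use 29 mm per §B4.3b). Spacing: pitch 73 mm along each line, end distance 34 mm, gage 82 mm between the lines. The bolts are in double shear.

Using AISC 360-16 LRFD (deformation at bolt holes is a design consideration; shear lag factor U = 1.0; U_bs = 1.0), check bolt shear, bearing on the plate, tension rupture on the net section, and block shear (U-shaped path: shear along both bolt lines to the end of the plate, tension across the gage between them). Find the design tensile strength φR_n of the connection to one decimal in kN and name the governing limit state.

Bolt shear: A_b = π(24)²/4 = 452.39 mm². φR_n = 0.75 × 372 × 452.39 × 6 × 2 = 1514.6 kN.
Bearing (12 mm plate, F_u = 450 MPa): end bolts L_c = 34 − 27/2 = 20.5, R_n = min(1.2×20.5×12×450, 2.4×24×12×450) = 132.84 kN/bolt; interior L_c = 73 − 27 = 46, R_n = 298.08 kN/bolt. φR_n = 0.75 × (2×132.84 + 4×298.08) = 1093.5 kN.
Tension rupture (net): A_n = (298 − 2×29)×12 = 2880 mm² (U = 1.0, A_e = A_n). φR_n = 0.75 × 450 × 2880 = 972.0 kN.
Block shear: shear path 2×[34+2×73] = 2×180 mm, A_gv = 4320, A_nv = 2×(180 − 2.5×29)×12 = 2580 mm²; tension across gage: (82 − 1×29)×12 = 636 mm². R_n = min(0.6×450×2580, 0.6×345×4320) + 1.0×450×636 = min(696.6, 894.24) + 286.2 = 982.8 kN. φR_n = 0.75 × 982.8 = 737.1 kN.
Governing: min(1514.6, 1093.5, 972.0, 737.1) = 737.1 kN → block shear.

737.1 kN (block shear governs)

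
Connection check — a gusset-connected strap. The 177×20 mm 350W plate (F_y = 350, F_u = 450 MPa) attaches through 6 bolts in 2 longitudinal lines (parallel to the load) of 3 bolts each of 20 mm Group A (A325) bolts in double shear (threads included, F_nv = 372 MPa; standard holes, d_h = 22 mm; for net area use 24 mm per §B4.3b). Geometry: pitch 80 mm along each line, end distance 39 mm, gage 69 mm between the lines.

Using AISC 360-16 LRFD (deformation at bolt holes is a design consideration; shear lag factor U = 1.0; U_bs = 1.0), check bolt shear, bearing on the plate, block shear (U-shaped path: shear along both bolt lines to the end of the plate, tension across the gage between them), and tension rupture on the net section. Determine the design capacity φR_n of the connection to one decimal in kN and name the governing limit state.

870.8 kN (net-section rupture governs)

Bolt shear: A_b = π(20)²/4 = 314.16 mm². φR_n = 0.75 × 372 × 314.16 × 6 × 2 = 1051.8 kN.
Bearing (20 mm plate, F_u = 450 MPa): end bolts L_c = 39 − 22/2 = 28, R_n = min(1.2×28×20×450, 2.4×20×20×450) = 302.4 kN/bolt; interior L_c = 80 − 22 = 58, R_n = 432 kN/bolt. φR_n = 0.75 × (2×302.4 + 4×432) = 1749.6 kN.
Block shear: shear path 2×[39+2×80] = 2×199 mm, A_gv = 7960, A_nv = 2×(199 − 2.5×24)×20 = 5560 mm²; tension across gage: (69 − 1×24)×20 = 900 mm². R_n = min(0.6×450×5560, 0.6×350×7960) + 1.0×450×900 = min(1501.2, 1671.6) + 405 = 1906.2 kN. φR_n = 0.75 × 1906.2 = 1429.7 kN.
Tension rupture (net): A_n = (177 − 2×24)×20 = 2580 mm² (U = 1.0, A_e = A_n). φR_n = 0.75 × 450 × 2580 = 870.8 kN.
Governing: min(1051.8, 1749.6, 1429.7, 870.8) = 870.8 kN → net-section rupture.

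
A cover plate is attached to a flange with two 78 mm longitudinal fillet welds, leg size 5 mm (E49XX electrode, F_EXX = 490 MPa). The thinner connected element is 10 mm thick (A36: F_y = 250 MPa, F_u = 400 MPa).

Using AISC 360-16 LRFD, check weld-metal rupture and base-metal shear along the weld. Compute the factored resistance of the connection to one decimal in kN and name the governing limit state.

Weld metal: throat = 0.707×5 = 3.535 mm, L = 2×78 = 156 mm. φR_n = 0.75 × 0.6 × 490 × 3.535 × 156 = 121.6 kN.
Base metal shear (10 mm plate): yield φR_n = 1.0×0.6×250×10×156 = 234.0 kN; rupture φR_n = 0.75×0.6×400×10×156 = 280.8 kN; take 234.0 kN (yield).
Governing: min(121.6, 234.0) = 121.6 kN → weld metal.

121.6 kN (weld metal governs)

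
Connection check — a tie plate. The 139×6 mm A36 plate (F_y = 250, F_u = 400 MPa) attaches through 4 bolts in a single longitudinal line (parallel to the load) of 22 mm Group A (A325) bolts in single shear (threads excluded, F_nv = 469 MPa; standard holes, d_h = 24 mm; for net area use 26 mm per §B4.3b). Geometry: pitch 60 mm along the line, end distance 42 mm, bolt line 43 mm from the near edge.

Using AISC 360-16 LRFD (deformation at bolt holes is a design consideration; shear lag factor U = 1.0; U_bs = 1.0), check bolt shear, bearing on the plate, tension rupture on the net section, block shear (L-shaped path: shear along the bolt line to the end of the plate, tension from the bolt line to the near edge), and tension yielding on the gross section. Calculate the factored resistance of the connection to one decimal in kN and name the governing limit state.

Bolt shear: A_b = π(22)²/4 = 380.13 mm². φR_n = 0.75 × 469 × 380.13 × 4 × 1 = 534.8 kN.
Bearing (6 mm plate, F_u = 400 MPa): end bolts L_c = 42 − 24/2 = 30, R_n = min(1.2×30×6×400, 2.4×22×6×400) = 86.4 kN/bolt; interior L_c = 60 − 24 = 36, R_n = 103.68 kN/bolt. φR_n = 0.75 × (1×86.4 + 3×103.68) = 298.1 kN.
Tension rupture (net): A_n = (139 − 1×26)×6 = 678 mm² (U = 1.0, A_e = A_n). φR_n = 0.75 × 400 × 678 = 203.4 kN.
Block shear: shear path 1×[42+3×60] = 1×222 mm, A_gv = 1332, A_nv = 1×(222 − 3.5×26)×6 = 786 mm²; tension to near edge: (43 − 0.5×26)×6 = 180 mm². R_n = min(0.6×400×786, 0.6×250×1332) + 1.0×400×180 = min(188.64, 199.8) + 72 = 260.64 kN. φR_n = 0.75 × 260.64 = 195.5 kN.
Tension yield (gross): A_g = 139×6 = 834 mm². φR_n = 0.90 × 250 × 834 = 187.7 kN.
Governing: min(534.8, 298.1, 203.4, 195.5, 187.7) = 187.7 kN → gross-section yield.

187.7 kN (gross-section yield governs)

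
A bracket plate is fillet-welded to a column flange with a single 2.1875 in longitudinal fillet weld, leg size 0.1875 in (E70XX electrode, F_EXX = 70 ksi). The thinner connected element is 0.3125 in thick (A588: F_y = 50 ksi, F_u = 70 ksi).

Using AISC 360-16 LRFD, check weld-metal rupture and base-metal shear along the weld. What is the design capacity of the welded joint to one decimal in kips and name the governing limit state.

Weld metal: throat = 0.707×0.1875 = 0.13256 in, L = 2.1875 in. φR_n = 0.75 × 0.6 × 70 × 0.13256 × 2.1875 = 9.1 kips.
Base metal shear (0.3125 in plate): yield φR_n = 1.0×0.6×50×0.3125×2.1875 = 20.5 kips; rupture φR_n = 0.75×0.6×70×0.3125×2.1875 = 21.5 kips; take 20.5 kips (yield).
Governing: min(9.1, 20.5) = 9.1 kips → weld metal.

9.1 kips (weld metal governs)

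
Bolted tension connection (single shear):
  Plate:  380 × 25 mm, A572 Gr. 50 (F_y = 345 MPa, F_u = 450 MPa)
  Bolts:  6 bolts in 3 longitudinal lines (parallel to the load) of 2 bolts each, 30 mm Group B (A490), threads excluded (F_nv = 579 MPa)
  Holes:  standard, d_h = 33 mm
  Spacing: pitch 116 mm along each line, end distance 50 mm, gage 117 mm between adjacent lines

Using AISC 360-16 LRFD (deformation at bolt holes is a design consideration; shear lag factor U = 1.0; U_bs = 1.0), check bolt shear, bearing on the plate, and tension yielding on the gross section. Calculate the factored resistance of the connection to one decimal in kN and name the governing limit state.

Bolt shear: A_b = π(30)²/4 = 706.86 mm². φR_n = 0.75 × 579 × 706.86 × 6 × 1 = 1841.7 kN.
Bearing (25 mm plate, F_u = 450 MPa): end bolts L_c = 50 − 33/2 = 33.5, R_n = min(1.2×33.5×25×450, 2.4×30×25×450) = 452.25 kN/bolt; interior L_c = 116 − 33 = 83, R_n = 810 kN/bolt. φR_n = 0.75 × (3×452.25 + 3×810) = 2840.1 kN.
Tension yield (gross): A_g = 380×25 = 9500 mm². φR_n = 0.90 × 345 × 9500 = 2949.8 kN.
Governing: min(1841.7, 2840.1, 2949.8) = 1841.7 kN → bolt shear.

1841.7 kN (bolt shear governs)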